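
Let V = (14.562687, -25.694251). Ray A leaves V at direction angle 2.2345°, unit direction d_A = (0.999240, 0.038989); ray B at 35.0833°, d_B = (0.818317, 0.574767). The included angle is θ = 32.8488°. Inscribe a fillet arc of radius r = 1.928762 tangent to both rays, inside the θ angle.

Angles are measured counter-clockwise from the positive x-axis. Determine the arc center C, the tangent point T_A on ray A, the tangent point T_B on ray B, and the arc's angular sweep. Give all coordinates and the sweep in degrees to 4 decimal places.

center=(21.0256,-23.5118) T_A=(21.1008,-25.4391) T_B=(19.9170,-21.9335) sweep=147.1512

bisector direction at 18.6589° = (0.947440,0.319933)
center distance |VC| = r/sin(θ/2) = 1.928762/sin(16.4244°) = 6.821440
C = V + |VC|·bis = (21.0256,-23.5118)
T_A = V + ((C−V)·d_A)·d_A = V + 6.5431·d_A = (21.1008,-25.4391)
T_B = V + ((C−V)·d_B)·d_B = V + 6.5431·d_B = (19.9170,-21.9335)
sweep = 180° − θ = 147.1512°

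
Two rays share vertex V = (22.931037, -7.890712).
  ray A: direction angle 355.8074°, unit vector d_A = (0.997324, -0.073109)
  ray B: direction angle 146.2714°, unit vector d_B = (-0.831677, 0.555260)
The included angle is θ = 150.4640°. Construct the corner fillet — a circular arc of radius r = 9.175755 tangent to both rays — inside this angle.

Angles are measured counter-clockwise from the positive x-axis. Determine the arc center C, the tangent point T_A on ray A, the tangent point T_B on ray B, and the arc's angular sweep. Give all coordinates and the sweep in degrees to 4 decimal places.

bisector direction at 71.0394° = (0.324918,0.945742)
center distance |VC| = r/sin(θ/2) = 9.175755/sin(75.2320°) = 9.489223
C = V + |VC|·bis = (26.0143,1.0836)
T_A = V + ((C−V)·d_A)·d_A = V + 2.4189·d_A = (25.3434,-8.0676)
T_B = V + ((C−V)·d_B)·d_B = V + 2.4189·d_B = (20.9193,-6.5476)
sweep = 180° − θ = 29.5360°

center=(26.0143,1.0836) T_A=(25.3434,-8.0676) T_B=(20.9193,-6.5476) sweep=29.5360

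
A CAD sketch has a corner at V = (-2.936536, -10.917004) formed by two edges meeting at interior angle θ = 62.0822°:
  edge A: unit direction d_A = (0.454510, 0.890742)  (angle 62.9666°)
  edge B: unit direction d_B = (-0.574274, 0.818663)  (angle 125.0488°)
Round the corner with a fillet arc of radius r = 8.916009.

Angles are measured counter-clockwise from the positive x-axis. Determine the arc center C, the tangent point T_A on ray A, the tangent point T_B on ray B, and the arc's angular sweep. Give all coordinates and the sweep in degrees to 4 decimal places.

center=(-4.1450,6.3314) T_A=(3.7969,2.2790) T_B=(-11.4442,1.2112) sweep=117.9178

bisector direction at 94.0077° = (-0.069891,0.997555)
center distance |VC| = r/sin(θ/2) = 8.916009/sin(31.0411°) = 17.290721
C = V + |VC|·bis = (-4.1450,6.3314)
T_A = V + ((C−V)·d_A)·d_A = V + 14.8146·d_A = (3.7969,2.2790)
T_B = V + ((C−V)·d_B)·d_B = V + 14.8146·d_B = (-11.4442,1.2112)
sweep = 180° − θ = 117.9178°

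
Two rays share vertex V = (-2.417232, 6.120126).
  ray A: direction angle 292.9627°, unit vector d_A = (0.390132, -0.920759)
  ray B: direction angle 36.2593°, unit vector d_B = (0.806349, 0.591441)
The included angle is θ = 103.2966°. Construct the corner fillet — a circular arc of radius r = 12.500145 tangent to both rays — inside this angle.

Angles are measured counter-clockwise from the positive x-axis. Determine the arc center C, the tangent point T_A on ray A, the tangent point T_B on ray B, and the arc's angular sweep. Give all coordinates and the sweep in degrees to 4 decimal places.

bisector direction at 344.6110° = (0.964146,-0.265371)
center distance |VC| = r/sin(θ/2) = 12.500145/sin(51.6483°) = 15.939655
C = V + |VC|·bis = (12.9509,1.8902)
T_A = V + ((C−V)·d_A)·d_A = V + 9.8903·d_A = (1.4413,-2.9865)
T_B = V + ((C−V)·d_B)·d_B = V + 9.8903·d_B = (5.5578,11.9697)
sweep = 180° − θ = 76.7034°

center=(12.9509,1.8902) T_A=(1.4413,-2.9865) T_B=(5.5578,11.9697) sweep=76.7034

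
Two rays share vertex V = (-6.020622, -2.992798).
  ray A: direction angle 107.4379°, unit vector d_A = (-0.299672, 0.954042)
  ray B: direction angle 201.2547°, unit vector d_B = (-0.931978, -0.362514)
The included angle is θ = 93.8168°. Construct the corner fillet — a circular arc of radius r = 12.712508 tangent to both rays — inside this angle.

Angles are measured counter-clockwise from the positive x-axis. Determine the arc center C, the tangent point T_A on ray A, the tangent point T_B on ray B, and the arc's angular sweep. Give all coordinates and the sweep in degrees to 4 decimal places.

bisector direction at 154.3463° = (-0.901427,0.432931)
center distance |VC| = r/sin(θ/2) = 12.712508/sin(46.9084°) = 17.408136
C = V + |VC|·bis = (-21.7128,4.5437)
T_A = V + ((C−V)·d_A)·d_A = V + 11.8927·d_A = (-9.5845,8.3533)
T_B = V + ((C−V)·d_B)·d_B = V + 11.8927·d_B = (-17.1043,-7.3041)
sweep = 180° − θ = 86.1832°

center=(-21.7128,4.5437) T_A=(-9.5845,8.3533) T_B=(-17.1043,-7.3041) sweep=86.1832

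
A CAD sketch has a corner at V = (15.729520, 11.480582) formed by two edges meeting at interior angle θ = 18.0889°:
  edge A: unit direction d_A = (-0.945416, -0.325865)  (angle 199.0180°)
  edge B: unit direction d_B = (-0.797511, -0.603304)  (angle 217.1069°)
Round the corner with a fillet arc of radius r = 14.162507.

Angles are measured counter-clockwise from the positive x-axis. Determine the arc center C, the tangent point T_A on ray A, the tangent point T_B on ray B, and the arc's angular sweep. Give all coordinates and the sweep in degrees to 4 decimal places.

center=(-63.7708,-30.9017) T_A=(-68.3858,-17.5122) T_B=(-55.2265,-42.1964) sweep=161.9111

bisector direction at 208.0625° = (-0.882435,-0.470434)
center distance |VC| = r/sin(θ/2) = 14.162507/sin(9.0444°) = 90.091902
C = V + |VC|·bis = (-63.7708,-30.9017)
T_A = V + ((C−V)·d_A)·d_A = V + 88.9718·d_A = (-68.3858,-17.5122)
T_B = V + ((C−V)·d_B)·d_B = V + 88.9718·d_B = (-55.2265,-42.1964)
sweep = 180° − θ = 161.9111°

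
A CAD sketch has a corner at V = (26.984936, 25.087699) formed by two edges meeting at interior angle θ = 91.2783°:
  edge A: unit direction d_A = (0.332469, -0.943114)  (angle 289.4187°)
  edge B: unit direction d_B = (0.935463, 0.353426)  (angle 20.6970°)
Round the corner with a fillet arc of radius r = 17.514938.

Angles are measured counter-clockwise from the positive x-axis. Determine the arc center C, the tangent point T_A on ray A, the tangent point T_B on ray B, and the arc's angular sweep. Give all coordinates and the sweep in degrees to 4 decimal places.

bisector direction at 335.0579° = (0.906734,-0.421703)
center distance |VC| = r/sin(θ/2) = 17.514938/sin(45.6392°) = 24.498110
C = V + |VC|·bis = (49.1982,14.7568)
T_A = V + ((C−V)·d_A)·d_A = V + 17.1285·d_A = (32.6796,8.9336)
T_B = V + ((C−V)·d_B)·d_B = V + 17.1285·d_B = (43.0080,31.1413)
sweep = 180° − θ = 88.7217°

center=(49.1982,14.7568) T_A=(32.6796,8.9336) T_B=(43.0080,31.1413) sweep=88.7217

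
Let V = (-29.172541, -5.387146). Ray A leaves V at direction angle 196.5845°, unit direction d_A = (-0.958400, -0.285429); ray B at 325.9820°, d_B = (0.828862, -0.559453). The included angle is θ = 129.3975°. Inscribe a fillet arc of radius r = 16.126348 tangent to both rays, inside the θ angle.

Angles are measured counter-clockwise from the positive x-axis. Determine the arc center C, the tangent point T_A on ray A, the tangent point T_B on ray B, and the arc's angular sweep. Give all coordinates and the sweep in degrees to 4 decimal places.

center=(-31.8758,-23.0186) T_A=(-36.4787,-7.5631) T_B=(-22.8539,-9.6520) sweep=50.6025

bisector direction at 261.2833° = (-0.151550,-0.988450)
center distance |VC| = r/sin(θ/2) = 16.126348/sin(64.6988°) = 17.837436
C = V + |VC|·bis = (-31.8758,-23.0186)
T_A = V + ((C−V)·d_A)·d_A = V + 7.6233·d_A = (-36.4787,-7.5631)
T_B = V + ((C−V)·d_B)·d_B = V + 7.6233·d_B = (-22.8539,-9.6520)
sweep = 180° − θ = 50.6025°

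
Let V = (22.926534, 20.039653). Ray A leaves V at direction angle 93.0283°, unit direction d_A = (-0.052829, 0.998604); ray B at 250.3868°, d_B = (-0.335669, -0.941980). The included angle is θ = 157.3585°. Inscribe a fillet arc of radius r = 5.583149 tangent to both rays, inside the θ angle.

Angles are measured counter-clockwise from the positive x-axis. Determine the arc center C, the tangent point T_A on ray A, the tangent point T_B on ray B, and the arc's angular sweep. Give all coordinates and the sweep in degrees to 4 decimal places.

bisector direction at 171.7075° = (-0.989545,0.144226)
center distance |VC| = r/sin(θ/2) = 5.583149/sin(78.6792°) = 5.693932
C = V + |VC|·bis = (17.2921,20.8609)
T_A = V + ((C−V)·d_A)·d_A = V + 1.1177·d_A = (22.8675,21.1558)
T_B = V + ((C−V)·d_B)·d_B = V + 1.1177·d_B = (22.5513,18.9868)
sweep = 180° − θ = 22.6415°

center=(17.2921,20.8609) T_A=(22.8675,21.1558) T_B=(22.5513,18.9868) sweep=22.6415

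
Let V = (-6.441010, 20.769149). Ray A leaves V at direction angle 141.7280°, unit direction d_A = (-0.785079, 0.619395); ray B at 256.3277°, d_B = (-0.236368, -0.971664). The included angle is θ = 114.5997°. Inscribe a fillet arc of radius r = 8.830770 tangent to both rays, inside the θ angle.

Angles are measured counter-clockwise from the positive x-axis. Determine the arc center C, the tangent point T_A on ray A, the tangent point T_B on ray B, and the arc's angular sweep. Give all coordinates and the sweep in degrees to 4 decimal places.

center=(-16.3616,17.3478) T_A=(-10.8918,24.2807) T_B=(-7.7811,15.2605) sweep=65.4003

bisector direction at 199.0279° = (-0.945360,-0.326028)
center distance |VC| = r/sin(θ/2) = 8.830770/sin(57.2998°) = 10.493965
C = V + |VC|·bis = (-16.3616,17.3478)
T_A = V + ((C−V)·d_A)·d_A = V + 5.6693·d_A = (-10.8918,24.2807)
T_B = V + ((C−V)·d_B)·d_B = V + 5.6693·d_B = (-7.7811,15.2605)
sweep = 180° − θ = 65.4003°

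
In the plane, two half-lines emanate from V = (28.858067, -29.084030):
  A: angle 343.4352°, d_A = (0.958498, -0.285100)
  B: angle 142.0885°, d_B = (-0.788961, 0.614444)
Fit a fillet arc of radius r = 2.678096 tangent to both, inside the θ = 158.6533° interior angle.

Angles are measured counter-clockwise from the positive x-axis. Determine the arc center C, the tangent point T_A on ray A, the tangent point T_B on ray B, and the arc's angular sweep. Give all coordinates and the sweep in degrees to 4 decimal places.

bisector direction at 62.7618° = (0.457690,0.889112)
center distance |VC| = r/sin(θ/2) = 2.678096/sin(79.3267°) = 2.725245
C = V + |VC|·bis = (30.1054,-26.6610)
T_A = V + ((C−V)·d_A)·d_A = V + 0.5047·d_A = (29.3419,-29.2279)
T_B = V + ((C−V)·d_B)·d_B = V + 0.5047·d_B = (28.4598,-28.7739)
sweep = 180° − θ = 21.3467°

center=(30.1054,-26.6610) T_A=(29.3419,-29.2279) T_B=(28.4598,-28.7739) sweep=21.3467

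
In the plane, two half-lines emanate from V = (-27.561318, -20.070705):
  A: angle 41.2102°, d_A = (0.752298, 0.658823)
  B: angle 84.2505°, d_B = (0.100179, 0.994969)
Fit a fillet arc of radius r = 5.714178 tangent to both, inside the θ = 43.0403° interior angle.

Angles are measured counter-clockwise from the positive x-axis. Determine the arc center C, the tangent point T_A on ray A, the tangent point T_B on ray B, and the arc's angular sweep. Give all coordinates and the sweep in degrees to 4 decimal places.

center=(-20.4242,-6.2247) T_A=(-16.6595,-10.5235) T_B=(-26.1096,-5.6523) sweep=136.9597

bisector direction at 62.7304° = (0.458179,0.888860)
center distance |VC| = r/sin(θ/2) = 5.714178/sin(21.5202°) = 15.577250
C = V + |VC|·bis = (-20.4242,-6.2247)
T_A = V + ((C−V)·d_A)·d_A = V + 14.4913·d_A = (-16.6595,-10.5235)
T_B = V + ((C−V)·d_B)·d_B = V + 14.4913·d_B = (-26.1096,-5.6523)
sweep = 180° − θ = 136.9597°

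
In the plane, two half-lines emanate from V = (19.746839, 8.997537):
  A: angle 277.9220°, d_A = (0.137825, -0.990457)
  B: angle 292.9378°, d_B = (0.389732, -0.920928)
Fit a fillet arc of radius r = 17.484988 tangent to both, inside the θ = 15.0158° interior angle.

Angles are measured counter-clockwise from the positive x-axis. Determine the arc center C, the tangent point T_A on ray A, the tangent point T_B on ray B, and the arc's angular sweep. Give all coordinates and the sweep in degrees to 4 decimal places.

bisector direction at 285.4299° = (0.266059,-0.963957)
center distance |VC| = r/sin(θ/2) = 17.484988/sin(7.5079°) = 133.817549
C = V + |VC|·bis = (55.3502,-119.9968)
T_A = V + ((C−V)·d_A)·d_A = V + 132.6703·d_A = (38.0321,-122.4067)
T_B = V + ((C−V)·d_B)·d_B = V + 132.6703·d_B = (71.4527,-113.1823)
sweep = 180° − θ = 164.9842°

center=(55.3502,-119.9968) T_A=(38.0321,-122.4067) T_B=(71.4527,-113.1823) sweep=164.9842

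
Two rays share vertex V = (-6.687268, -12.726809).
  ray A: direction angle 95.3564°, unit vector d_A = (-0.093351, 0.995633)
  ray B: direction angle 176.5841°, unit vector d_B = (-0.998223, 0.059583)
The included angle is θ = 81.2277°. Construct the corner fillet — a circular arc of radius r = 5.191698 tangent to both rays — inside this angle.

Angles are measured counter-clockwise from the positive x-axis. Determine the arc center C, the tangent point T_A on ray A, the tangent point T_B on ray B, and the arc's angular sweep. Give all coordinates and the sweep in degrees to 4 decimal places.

center=(-12.4215,-7.1836) T_A=(-7.2524,-6.6990) T_B=(-12.7308,-12.3661) sweep=98.7723

bisector direction at 135.9703° = (-0.718979,0.695032)
center distance |VC| = r/sin(θ/2) = 5.191698/sin(40.6138°) = 7.975476
C = V + |VC|·bis = (-12.4215,-7.1836)
T_A = V + ((C−V)·d_A)·d_A = V + 6.0543·d_A = (-7.2524,-6.6990)
T_B = V + ((C−V)·d_B)·d_B = V + 6.0543·d_B = (-12.7308,-12.3661)
sweep = 180° − θ = 98.7723°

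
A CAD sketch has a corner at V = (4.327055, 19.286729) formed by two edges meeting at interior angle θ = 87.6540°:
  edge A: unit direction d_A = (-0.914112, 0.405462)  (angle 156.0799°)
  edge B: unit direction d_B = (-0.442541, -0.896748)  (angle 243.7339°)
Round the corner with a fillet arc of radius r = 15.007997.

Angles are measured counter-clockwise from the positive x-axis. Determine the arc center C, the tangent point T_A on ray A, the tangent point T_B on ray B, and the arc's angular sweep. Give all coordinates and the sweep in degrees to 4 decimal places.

center=(-16.0507,11.9073) T_A=(-9.9655,25.6263) T_B=(-2.5923,5.2657) sweep=92.3460

bisector direction at 199.9069° = (-0.940247,-0.340493)
center distance |VC| = r/sin(θ/2) = 15.007997/sin(43.8270°) = 21.672723
C = V + |VC|·bis = (-16.0507,11.9073)
T_A = V + ((C−V)·d_A)·d_A = V + 15.6354·d_A = (-9.9655,25.6263)
T_B = V + ((C−V)·d_B)·d_B = V + 15.6354·d_B = (-2.5923,5.2657)
sweep = 180° − θ = 92.3460°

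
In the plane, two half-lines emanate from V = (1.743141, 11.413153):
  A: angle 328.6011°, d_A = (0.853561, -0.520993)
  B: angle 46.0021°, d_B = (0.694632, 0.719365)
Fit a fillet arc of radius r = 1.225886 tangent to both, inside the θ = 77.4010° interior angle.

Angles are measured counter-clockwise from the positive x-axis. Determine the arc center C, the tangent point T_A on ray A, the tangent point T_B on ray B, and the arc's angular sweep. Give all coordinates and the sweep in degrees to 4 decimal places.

bisector direction at 7.3016° = (0.991891,0.127092)
center distance |VC| = r/sin(θ/2) = 1.225886/sin(38.7005°) = 1.960635
C = V + |VC|·bis = (3.6879,11.6623)
T_A = V + ((C−V)·d_A)·d_A = V + 1.5301·d_A = (3.0492,10.6160)
T_B = V + ((C−V)·d_B)·d_B = V + 1.5301·d_B = (2.8060,12.5139)
sweep = 180° − θ = 102.5990°

center=(3.6879,11.6623) T_A=(3.0492,10.6160) T_B=(2.8060,12.5139) sweep=102.5990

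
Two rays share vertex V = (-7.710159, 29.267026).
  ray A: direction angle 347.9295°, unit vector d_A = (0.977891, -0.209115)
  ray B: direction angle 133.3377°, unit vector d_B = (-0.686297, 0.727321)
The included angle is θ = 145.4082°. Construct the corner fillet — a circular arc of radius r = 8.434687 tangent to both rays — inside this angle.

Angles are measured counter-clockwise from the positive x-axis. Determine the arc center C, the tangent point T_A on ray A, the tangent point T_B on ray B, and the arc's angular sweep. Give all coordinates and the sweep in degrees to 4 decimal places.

center=(-3.3780,36.9660) T_A=(-5.1418,28.7178) T_B=(-9.5127,31.1773) sweep=34.5918

bisector direction at 60.6336° = (0.490393,0.871502)
center distance |VC| = r/sin(θ/2) = 8.434687/sin(72.7041°) = 8.834149
C = V + |VC|·bis = (-3.3780,36.9660)
T_A = V + ((C−V)·d_A)·d_A = V + 2.6265·d_A = (-5.1418,28.7178)
T_B = V + ((C−V)·d_B)·d_B = V + 2.6265·d_B = (-9.5127,31.1773)
sweep = 180° − θ = 34.5918°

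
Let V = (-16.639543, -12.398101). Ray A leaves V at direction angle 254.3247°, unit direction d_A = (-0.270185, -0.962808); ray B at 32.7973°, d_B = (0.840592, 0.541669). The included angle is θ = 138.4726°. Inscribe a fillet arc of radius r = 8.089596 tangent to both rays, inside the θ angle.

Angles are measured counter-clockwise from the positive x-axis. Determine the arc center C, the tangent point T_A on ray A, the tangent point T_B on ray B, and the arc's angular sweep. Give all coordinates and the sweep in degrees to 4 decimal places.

bisector direction at 323.5610° = (0.804490,-0.593967)
center distance |VC| = r/sin(θ/2) = 8.089596/sin(69.2363°) = 8.651507
C = V + |VC|·bis = (-9.6795,-17.5368)
T_A = V + ((C−V)·d_A)·d_A = V + 3.0671·d_A = (-17.4682,-15.3511)
T_B = V + ((C−V)·d_B)·d_B = V + 3.0671·d_B = (-14.0614,-10.7368)
sweep = 180° − θ = 41.5274°

center=(-9.6795,-17.5368) T_A=(-17.4682,-15.3511) T_B=(-14.0614,-10.7368) sweep=41.5274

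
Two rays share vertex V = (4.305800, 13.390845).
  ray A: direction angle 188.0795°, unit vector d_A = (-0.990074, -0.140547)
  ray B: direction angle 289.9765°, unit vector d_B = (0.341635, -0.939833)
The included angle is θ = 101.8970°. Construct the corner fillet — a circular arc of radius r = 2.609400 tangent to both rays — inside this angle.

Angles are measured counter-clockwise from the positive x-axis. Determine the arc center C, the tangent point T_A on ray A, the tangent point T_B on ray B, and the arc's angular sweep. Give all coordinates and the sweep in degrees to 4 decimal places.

bisector direction at 239.0280° = (-0.514619,-0.857419)
center distance |VC| = r/sin(θ/2) = 2.609400/sin(50.9485°) = 3.360117
C = V + |VC|·bis = (2.5766,10.5098)
T_A = V + ((C−V)·d_A)·d_A = V + 2.1169·d_A = (2.2099,13.0933)
T_B = V + ((C−V)·d_B)·d_B = V + 2.1169·d_B = (5.0290,11.4013)
sweep = 180° − θ = 78.1030°

center=(2.5766,10.5098) T_A=(2.2099,13.0933) T_B=(5.0290,11.4013) sweep=78.1030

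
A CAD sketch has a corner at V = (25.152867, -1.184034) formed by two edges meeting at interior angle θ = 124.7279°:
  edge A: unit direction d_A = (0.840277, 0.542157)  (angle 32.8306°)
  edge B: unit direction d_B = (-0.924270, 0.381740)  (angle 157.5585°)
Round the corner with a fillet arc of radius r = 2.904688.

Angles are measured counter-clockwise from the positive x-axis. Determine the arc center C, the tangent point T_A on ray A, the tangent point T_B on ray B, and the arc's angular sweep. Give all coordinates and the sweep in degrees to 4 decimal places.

center=(24.8560,2.0813) T_A=(26.4308,-0.3595) T_B=(23.7472,-0.6035) sweep=55.2721

bisector direction at 95.1946° = (-0.090538,0.995893)
center distance |VC| = r/sin(θ/2) = 2.904688/sin(62.3640°) = 3.278755
C = V + |VC|·bis = (24.8560,2.0813)
T_A = V + ((C−V)·d_A)·d_A = V + 1.5209·d_A = (26.4308,-0.3595)
T_B = V + ((C−V)·d_B)·d_B = V + 1.5209·d_B = (23.7472,-0.6035)
sweep = 180° − θ = 55.2721°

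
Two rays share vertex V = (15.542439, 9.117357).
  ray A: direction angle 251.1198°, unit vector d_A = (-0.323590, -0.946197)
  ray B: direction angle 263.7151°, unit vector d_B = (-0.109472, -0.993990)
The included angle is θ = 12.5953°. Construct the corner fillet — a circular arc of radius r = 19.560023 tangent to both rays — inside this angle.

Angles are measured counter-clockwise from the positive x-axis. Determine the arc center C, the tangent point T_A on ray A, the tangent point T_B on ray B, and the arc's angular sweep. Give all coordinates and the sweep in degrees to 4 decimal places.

center=(-23.3028,-164.9152) T_A=(-41.8104,-158.5858) T_B=(-3.8603,-167.0565) sweep=167.4047

bisector direction at 257.4175° = (-0.217846,-0.975983)
center distance |VC| = r/sin(θ/2) = 19.560023/sin(6.2976°) = 178.315171
C = V + |VC|·bis = (-23.3028,-164.9152)
T_A = V + ((C−V)·d_A)·d_A = V + 177.2391·d_A = (-41.8104,-158.5858)
T_B = V + ((C−V)·d_B)·d_B = V + 177.2391·d_B = (-3.8603,-167.0565)
sweep = 180° − θ = 167.4047°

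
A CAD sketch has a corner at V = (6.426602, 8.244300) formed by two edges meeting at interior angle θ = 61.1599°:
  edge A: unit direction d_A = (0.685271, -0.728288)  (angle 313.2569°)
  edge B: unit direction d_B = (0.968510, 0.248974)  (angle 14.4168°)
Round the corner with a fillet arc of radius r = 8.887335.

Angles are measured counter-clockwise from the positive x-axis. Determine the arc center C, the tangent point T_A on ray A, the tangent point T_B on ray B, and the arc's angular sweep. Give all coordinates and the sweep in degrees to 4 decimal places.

bisector direction at 343.8368° = (0.960473,-0.278373)
center distance |VC| = r/sin(θ/2) = 8.887335/sin(30.5800°) = 17.469300
C = V + |VC|·bis = (23.2054,3.3813)
T_A = V + ((C−V)·d_A)·d_A = V + 15.0397·d_A = (16.7328,-2.7089)
T_B = V + ((C−V)·d_B)·d_B = V + 15.0397·d_B = (20.9927,11.9888)
sweep = 180° − θ = 118.8401°

center=(23.2054,3.3813) T_A=(16.7328,-2.7089) T_B=(20.9927,11.9888) sweep=118.8401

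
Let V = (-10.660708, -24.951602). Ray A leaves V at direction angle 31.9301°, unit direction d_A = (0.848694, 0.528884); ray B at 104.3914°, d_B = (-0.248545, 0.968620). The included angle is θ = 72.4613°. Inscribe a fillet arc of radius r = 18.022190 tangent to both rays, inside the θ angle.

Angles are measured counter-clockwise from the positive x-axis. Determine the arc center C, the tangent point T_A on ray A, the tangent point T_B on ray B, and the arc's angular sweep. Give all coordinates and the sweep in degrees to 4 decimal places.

center=(0.6826,3.3525) T_A=(10.2143,-11.9429) T_B=(-16.7741,-1.1268) sweep=107.5387

bisector direction at 68.1607° = (0.372004,0.928231)
center distance |VC| = r/sin(θ/2) = 18.022190/sin(36.2306°) = 30.492477
C = V + |VC|·bis = (0.6826,3.3525)
T_A = V + ((C−V)·d_A)·d_A = V + 24.5966·d_A = (10.2143,-11.9429)
T_B = V + ((C−V)·d_B)·d_B = V + 24.5966·d_B = (-16.7741,-1.1268)
sweep = 180° − θ = 107.5387°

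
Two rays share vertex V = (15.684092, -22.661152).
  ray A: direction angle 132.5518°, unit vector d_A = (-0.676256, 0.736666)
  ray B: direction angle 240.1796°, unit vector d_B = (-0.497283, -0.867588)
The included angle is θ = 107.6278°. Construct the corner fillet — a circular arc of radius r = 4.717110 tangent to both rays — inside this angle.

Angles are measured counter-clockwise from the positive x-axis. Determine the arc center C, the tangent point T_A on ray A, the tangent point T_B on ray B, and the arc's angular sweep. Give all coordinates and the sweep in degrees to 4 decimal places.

bisector direction at 186.3657° = (-0.993834,-0.110874)
center distance |VC| = r/sin(θ/2) = 4.717110/sin(53.8139°) = 5.844492
C = V + |VC|·bis = (9.8756,-23.3092)
T_A = V + ((C−V)·d_A)·d_A = V + 3.4506·d_A = (13.3506,-20.1192)
T_B = V + ((C−V)·d_B)·d_B = V + 3.4506·d_B = (13.9681,-25.6549)
sweep = 180° − θ = 72.3722°

center=(9.8756,-23.3092) T_A=(13.3506,-20.1192) T_B=(13.9681,-25.6549) sweep=72.3722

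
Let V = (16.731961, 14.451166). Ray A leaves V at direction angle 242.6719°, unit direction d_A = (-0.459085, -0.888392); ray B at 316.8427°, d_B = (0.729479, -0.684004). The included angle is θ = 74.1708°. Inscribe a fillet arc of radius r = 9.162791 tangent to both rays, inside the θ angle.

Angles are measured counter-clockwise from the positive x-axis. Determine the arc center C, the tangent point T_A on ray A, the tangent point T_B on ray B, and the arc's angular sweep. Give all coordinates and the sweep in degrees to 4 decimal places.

bisector direction at 279.7573° = (0.169475,-0.985534)
center distance |VC| = r/sin(θ/2) = 9.162791/sin(37.0854°) = 15.195222
C = V + |VC|·bis = (19.3072,-0.5242)
T_A = V + ((C−V)·d_A)·d_A = V + 12.1218·d_A = (11.1670,3.6823)
T_B = V + ((C−V)·d_B)·d_B = V + 12.1218·d_B = (25.5746,6.1598)
sweep = 180° − θ = 105.8292°

center=(19.3072,-0.5242) T_A=(11.1670,3.6823) T_B=(25.5746,6.1598) sweep=105.8292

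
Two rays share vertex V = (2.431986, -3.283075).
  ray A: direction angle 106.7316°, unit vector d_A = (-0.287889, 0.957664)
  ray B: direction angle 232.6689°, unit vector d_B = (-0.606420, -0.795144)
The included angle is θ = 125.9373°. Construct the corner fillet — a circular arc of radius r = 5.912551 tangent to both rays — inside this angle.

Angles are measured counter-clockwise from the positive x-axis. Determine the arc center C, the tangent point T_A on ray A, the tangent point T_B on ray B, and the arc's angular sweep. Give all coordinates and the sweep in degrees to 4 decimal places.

bisector direction at 169.7003° = (-0.983886,0.178798)
center distance |VC| = r/sin(θ/2) = 5.912551/sin(62.9686°) = 6.637663
C = V + |VC|·bis = (-4.0987,-2.0963)
T_A = V + ((C−V)·d_A)·d_A = V + 3.0167·d_A = (1.5635,-0.3941)
T_B = V + ((C−V)·d_B)·d_B = V + 3.0167·d_B = (0.6026,-5.6818)
sweep = 180° − θ = 54.0627°

center=(-4.0987,-2.0963) T_A=(1.5635,-0.3941) T_B=(0.6026,-5.6818) sweep=54.0627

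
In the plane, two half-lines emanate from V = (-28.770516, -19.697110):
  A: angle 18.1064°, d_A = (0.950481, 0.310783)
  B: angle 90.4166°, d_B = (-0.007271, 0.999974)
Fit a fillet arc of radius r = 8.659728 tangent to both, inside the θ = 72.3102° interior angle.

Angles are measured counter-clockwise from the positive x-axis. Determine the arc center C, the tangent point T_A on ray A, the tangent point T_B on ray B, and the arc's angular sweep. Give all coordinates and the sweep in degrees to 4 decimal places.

center=(-20.1972,-7.7830) T_A=(-17.5059,-16.0139) T_B=(-28.8567,-7.8459) sweep=107.6898

bisector direction at 54.2615° = (0.584087,0.811691)
center distance |VC| = r/sin(θ/2) = 8.659728/sin(36.1551°) = 14.678174
C = V + |VC|·bis = (-20.1972,-7.7830)
T_A = V + ((C−V)·d_A)·d_A = V + 11.8515·d_A = (-17.5059,-16.0139)
T_B = V + ((C−V)·d_B)·d_B = V + 11.8515·d_B = (-28.8567,-7.8459)
sweep = 180° − θ = 107.6898°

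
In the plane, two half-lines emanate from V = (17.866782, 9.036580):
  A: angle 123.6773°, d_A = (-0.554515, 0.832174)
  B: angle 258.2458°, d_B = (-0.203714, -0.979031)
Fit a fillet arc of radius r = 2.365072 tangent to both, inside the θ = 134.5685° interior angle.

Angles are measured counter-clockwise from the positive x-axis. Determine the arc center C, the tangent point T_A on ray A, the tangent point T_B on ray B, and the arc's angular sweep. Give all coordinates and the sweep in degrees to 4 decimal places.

center=(15.3496,8.5490) T_A=(17.3178,9.8605) T_B=(17.6651,8.0672) sweep=45.4315

bisector direction at 190.9615° = (-0.981755,-0.190150)
center distance |VC| = r/sin(θ/2) = 2.365072/sin(67.2843°) = 2.563953
C = V + |VC|·bis = (15.3496,8.5490)
T_A = V + ((C−V)·d_A)·d_A = V + 0.9901·d_A = (17.3178,9.8605)
T_B = V + ((C−V)·d_B)·d_B = V + 0.9901·d_B = (17.6651,8.0672)
sweep = 180° − θ = 45.4315°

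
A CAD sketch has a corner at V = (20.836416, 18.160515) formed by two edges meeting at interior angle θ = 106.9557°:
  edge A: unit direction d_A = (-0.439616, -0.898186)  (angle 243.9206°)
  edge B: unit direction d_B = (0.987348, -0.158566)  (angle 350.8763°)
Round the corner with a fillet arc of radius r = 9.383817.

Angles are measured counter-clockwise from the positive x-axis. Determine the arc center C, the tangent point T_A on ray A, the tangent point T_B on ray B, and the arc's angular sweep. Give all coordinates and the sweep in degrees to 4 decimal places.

center=(26.2098,7.7935) T_A=(17.7814,11.9188) T_B=(27.6978,17.0586) sweep=73.0443

bisector direction at 297.3985° = (0.460176,-0.887828)
center distance |VC| = r/sin(θ/2) = 9.383817/sin(53.4778°) = 11.676834
C = V + |VC|·bis = (26.2098,7.7935)
T_A = V + ((C−V)·d_A)·d_A = V + 6.9493·d_A = (17.7814,11.9188)
T_B = V + ((C−V)·d_B)·d_B = V + 6.9493·d_B = (27.6978,17.0586)
sweep = 180° − θ = 73.0443°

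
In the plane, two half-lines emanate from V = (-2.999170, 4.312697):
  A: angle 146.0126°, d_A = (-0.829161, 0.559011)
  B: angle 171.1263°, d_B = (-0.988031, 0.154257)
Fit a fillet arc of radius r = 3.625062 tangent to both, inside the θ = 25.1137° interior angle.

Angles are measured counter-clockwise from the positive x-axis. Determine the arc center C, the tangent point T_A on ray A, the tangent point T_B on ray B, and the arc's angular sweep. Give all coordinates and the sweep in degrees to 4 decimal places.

center=(-18.5203,10.4049) T_A=(-16.4939,13.4107) T_B=(-19.0795,6.8233) sweep=154.8863

bisector direction at 158.5694° = (-0.930861,0.365373)
center distance |VC| = r/sin(θ/2) = 3.625062/sin(12.5569°) = 16.673989
C = V + |VC|·bis = (-18.5203,10.4049)
T_A = V + ((C−V)·d_A)·d_A = V + 16.2752·d_A = (-16.4939,13.4107)
T_B = V + ((C−V)·d_B)·d_B = V + 16.2752·d_B = (-19.0795,6.8233)
sweep = 180° − θ = 154.8863°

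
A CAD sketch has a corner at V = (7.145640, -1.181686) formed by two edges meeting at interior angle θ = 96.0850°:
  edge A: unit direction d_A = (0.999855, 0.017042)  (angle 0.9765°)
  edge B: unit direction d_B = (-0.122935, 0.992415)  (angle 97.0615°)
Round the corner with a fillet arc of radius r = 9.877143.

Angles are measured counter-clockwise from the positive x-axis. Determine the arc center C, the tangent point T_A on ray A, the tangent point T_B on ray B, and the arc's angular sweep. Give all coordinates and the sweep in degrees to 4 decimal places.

bisector direction at 49.0190° = (0.655809,0.754927)
center distance |VC| = r/sin(θ/2) = 9.877143/sin(48.0425°) = 13.282140
C = V + |VC|·bis = (15.8562,8.8454)
T_A = V + ((C−V)·d_A)·d_A = V + 8.8802·d_A = (16.0245,-1.0303)
T_B = V + ((C−V)·d_B)·d_B = V + 8.8802·d_B = (6.0540,7.6311)
sweep = 180° − θ = 83.9150°

center=(15.8562,8.8454) T_A=(16.0245,-1.0303) T_B=(6.0540,7.6311) sweep=83.9150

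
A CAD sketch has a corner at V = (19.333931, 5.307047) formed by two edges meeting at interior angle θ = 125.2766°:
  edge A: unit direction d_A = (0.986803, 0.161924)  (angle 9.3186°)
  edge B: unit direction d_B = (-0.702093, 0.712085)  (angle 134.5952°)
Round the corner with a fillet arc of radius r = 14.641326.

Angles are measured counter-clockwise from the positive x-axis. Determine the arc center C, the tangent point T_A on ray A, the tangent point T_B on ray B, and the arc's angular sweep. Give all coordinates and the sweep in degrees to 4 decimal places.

center=(24.4401,20.9820) T_A=(26.8109,6.5339) T_B=(14.0142,10.7025) sweep=54.7234

bisector direction at 71.9569° = (0.309732,0.950824)
center distance |VC| = r/sin(θ/2) = 14.641326/sin(62.6383°) = 16.485700
C = V + |VC|·bis = (24.4401,20.9820)
T_A = V + ((C−V)·d_A)·d_A = V + 7.5769·d_A = (26.8109,6.5339)
T_B = V + ((C−V)·d_B)·d_B = V + 7.5769·d_B = (14.0142,10.7025)
sweep = 180° − θ = 54.7234°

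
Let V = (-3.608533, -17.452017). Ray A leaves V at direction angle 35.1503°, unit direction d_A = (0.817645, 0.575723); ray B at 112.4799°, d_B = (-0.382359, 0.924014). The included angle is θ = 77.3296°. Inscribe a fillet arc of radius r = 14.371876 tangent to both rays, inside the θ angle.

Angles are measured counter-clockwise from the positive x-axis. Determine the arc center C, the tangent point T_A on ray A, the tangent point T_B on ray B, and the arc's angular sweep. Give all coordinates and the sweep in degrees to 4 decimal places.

bisector direction at 73.8151° = (0.278738,0.960367)
center distance |VC| = r/sin(θ/2) = 14.371876/sin(38.6648°) = 23.003722
C = V + |VC|·bis = (2.8035,4.6400)
T_A = V + ((C−V)·d_A)·d_A = V + 17.9616·d_A = (11.0777,-7.1111)
T_B = V + ((C−V)·d_B)·d_B = V + 17.9616·d_B = (-10.4763,-0.8552)
sweep = 180° − θ = 102.6704°

center=(2.8035,4.6400) T_A=(11.0777,-7.1111) T_B=(-10.4763,-0.8552) sweep=102.6704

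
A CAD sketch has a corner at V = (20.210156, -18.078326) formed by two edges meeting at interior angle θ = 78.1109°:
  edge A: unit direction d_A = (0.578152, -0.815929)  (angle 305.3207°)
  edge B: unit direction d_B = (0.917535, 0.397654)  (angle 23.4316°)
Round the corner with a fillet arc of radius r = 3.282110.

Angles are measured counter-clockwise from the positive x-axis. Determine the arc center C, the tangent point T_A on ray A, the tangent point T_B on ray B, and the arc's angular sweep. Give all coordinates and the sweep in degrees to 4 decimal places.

center=(25.2268,-19.4812) T_A=(22.5488,-21.3788) T_B=(23.9216,-16.4698) sweep=101.8891

bisector direction at 344.3761° = (0.963051,-0.269321)
center distance |VC| = r/sin(θ/2) = 3.282110/sin(39.0555°) = 5.209101
C = V + |VC|·bis = (25.2268,-19.4812)
T_A = V + ((C−V)·d_A)·d_A = V + 4.0451·d_A = (22.5488,-21.3788)
T_B = V + ((C−V)·d_B)·d_B = V + 4.0451·d_B = (23.9216,-16.4698)
sweep = 180° − θ = 101.8891°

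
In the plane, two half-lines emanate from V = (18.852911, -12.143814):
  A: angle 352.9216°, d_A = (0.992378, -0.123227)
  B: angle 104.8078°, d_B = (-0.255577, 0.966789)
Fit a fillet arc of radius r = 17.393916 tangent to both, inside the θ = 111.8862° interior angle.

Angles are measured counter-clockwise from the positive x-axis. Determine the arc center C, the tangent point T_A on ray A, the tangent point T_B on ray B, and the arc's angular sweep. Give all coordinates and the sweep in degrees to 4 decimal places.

bisector direction at 48.8647° = (0.657839,0.753158)
center distance |VC| = r/sin(θ/2) = 17.393916/sin(55.9431°) = 20.994927
C = V + |VC|·bis = (32.6642,3.6687)
T_A = V + ((C−V)·d_A)·d_A = V + 11.7575·d_A = (30.5208,-13.5927)
T_B = V + ((C−V)·d_B)·d_B = V + 11.7575·d_B = (15.8480,-0.7768)
sweep = 180° − θ = 68.1138°

center=(32.6642,3.6687) T_A=(30.5208,-13.5927) T_B=(15.8480,-0.7768) sweep=68.1138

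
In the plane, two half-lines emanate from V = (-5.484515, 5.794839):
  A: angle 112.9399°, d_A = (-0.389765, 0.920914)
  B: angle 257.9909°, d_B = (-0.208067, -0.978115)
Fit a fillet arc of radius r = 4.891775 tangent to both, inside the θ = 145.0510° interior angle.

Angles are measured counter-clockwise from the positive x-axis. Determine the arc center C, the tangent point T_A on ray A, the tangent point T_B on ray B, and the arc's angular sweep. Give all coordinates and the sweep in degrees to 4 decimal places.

bisector direction at 185.4654° = (-0.995454,-0.095245)
center distance |VC| = r/sin(θ/2) = 4.891775/sin(72.5255°) = 5.128449
C = V + |VC|·bis = (-10.5896,5.3064)
T_A = V + ((C−V)·d_A)·d_A = V + 1.5400·d_A = (-6.0847,7.2130)
T_B = V + ((C−V)·d_B)·d_B = V + 1.5400·d_B = (-5.8049,4.2886)
sweep = 180° − θ = 34.9490°

center=(-10.5896,5.3064) T_A=(-6.0847,7.2130) T_B=(-5.8049,4.2886) sweep=34.9490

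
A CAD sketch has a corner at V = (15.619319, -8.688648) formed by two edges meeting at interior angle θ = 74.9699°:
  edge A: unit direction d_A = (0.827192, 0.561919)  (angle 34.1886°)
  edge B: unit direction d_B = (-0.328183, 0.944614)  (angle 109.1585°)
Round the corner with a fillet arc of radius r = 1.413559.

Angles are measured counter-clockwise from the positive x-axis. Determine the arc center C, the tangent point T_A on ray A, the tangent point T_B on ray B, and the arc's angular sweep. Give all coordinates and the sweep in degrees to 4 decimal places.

bisector direction at 71.6736° = (0.314431,0.949280)
center distance |VC| = r/sin(θ/2) = 1.413559/sin(37.4849°) = 2.322820
C = V + |VC|·bis = (16.3497,-6.4836)
T_A = V + ((C−V)·d_A)·d_A = V + 1.8432·d_A = (17.1440,-7.6529)
T_B = V + ((C−V)·d_B)·d_B = V + 1.8432·d_B = (15.0144,-6.9475)
sweep = 180° − θ = 105.0301°

center=(16.3497,-6.4836) T_A=(17.1440,-7.6529) T_B=(15.0144,-6.9475) sweep=105.0301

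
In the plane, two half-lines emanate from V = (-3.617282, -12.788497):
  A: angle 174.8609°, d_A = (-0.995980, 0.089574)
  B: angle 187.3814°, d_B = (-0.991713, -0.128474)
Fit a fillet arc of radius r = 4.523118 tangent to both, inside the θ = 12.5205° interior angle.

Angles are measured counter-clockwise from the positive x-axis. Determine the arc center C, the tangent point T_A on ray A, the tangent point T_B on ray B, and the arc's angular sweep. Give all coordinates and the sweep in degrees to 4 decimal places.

center=(-45.0888,-13.6001) T_A=(-44.6837,-9.0952) T_B=(-44.5077,-18.0857) sweep=167.4795

bisector direction at 181.1211° = (-0.999809,-0.019567)
center distance |VC| = r/sin(θ/2) = 4.523118/sin(6.2603°) = 41.479483
C = V + |VC|·bis = (-45.0888,-13.6001)
T_A = V + ((C−V)·d_A)·d_A = V + 41.2321·d_A = (-44.6837,-9.0952)
T_B = V + ((C−V)·d_B)·d_B = V + 41.2321·d_B = (-44.5077,-18.0857)
sweep = 180° − θ = 167.4795°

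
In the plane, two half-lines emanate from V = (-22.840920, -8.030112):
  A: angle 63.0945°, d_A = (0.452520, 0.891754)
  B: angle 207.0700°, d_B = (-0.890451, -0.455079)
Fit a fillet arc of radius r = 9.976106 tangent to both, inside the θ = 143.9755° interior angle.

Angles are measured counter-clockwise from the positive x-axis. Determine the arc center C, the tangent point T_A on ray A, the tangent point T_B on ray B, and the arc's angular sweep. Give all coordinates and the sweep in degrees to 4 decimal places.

bisector direction at 135.0823° = (-0.708121,0.706091)
center distance |VC| = r/sin(θ/2) = 9.976106/sin(71.9878°) = 10.490228
C = V + |VC|·bis = (-30.2693,-0.6231)
T_A = V + ((C−V)·d_A)·d_A = V + 3.2438·d_A = (-21.3730,-5.1374)
T_B = V + ((C−V)·d_B)·d_B = V + 3.2438·d_B = (-25.7294,-9.5063)
sweep = 180° − θ = 36.0245°

center=(-30.2693,-0.6231) T_A=(-21.3730,-5.1374) T_B=(-25.7294,-9.5063) sweep=36.0245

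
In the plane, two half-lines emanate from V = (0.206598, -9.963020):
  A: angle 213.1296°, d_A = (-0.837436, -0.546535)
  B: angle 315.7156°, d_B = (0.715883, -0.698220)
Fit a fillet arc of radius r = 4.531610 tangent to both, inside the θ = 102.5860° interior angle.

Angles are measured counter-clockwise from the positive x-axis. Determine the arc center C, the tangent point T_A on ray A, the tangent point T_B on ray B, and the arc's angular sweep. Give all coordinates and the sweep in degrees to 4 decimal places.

center=(-0.3578,-15.7426) T_A=(-2.8345,-11.9477) T_B=(2.8063,-12.4985) sweep=77.4140

bisector direction at 264.4226° = (-0.097190,-0.995266)
center distance |VC| = r/sin(θ/2) = 4.531610/sin(51.2930°) = 5.807121
C = V + |VC|·bis = (-0.3578,-15.7426)
T_A = V + ((C−V)·d_A)·d_A = V + 3.6314·d_A = (-2.8345,-11.9477)
T_B = V + ((C−V)·d_B)·d_B = V + 3.6314·d_B = (2.8063,-12.4985)
sweep = 180° − θ = 77.4140°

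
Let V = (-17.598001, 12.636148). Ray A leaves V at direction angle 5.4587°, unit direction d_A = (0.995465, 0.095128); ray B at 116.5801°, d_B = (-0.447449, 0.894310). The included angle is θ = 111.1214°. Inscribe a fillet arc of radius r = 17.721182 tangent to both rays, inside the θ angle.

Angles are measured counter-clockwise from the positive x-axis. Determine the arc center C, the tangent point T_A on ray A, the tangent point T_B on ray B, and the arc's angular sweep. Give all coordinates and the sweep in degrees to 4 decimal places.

center=(-7.1871,31.4329) T_A=(-5.5013,13.7921) T_B=(-23.0353,23.5036) sweep=68.8786

bisector direction at 61.0194° = (0.484513,0.874784)
center distance |VC| = r/sin(θ/2) = 17.721182/sin(55.5607°) = 21.487363
C = V + |VC|·bis = (-7.1871,31.4329)
T_A = V + ((C−V)·d_A)·d_A = V + 12.1518·d_A = (-5.5013,13.7921)
T_B = V + ((C−V)·d_B)·d_B = V + 12.1518·d_B = (-23.0353,23.5036)
sweep = 180° − θ = 68.8786°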